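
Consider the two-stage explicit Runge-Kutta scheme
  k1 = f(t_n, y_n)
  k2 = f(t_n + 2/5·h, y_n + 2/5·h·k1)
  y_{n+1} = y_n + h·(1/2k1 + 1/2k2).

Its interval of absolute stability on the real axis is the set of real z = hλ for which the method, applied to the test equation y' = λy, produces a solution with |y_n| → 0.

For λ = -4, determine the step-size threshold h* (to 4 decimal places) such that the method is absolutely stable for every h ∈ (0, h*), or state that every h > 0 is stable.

(-5.0000,0); λ=-4 ⇒ h* = (5)/4 = 1.2500.

With y'=λy (z=hλ):
  k1=λy_n ⇒ h·k1=z·y_n;  k2=λ(1+2/5z)y_n ⇒ h·k2=z(1+2/5z)y_n
  y_{n+1}/y_n = 1 + 1/2z + 1/2z(1+2/5z) = 1 + z + 1/5z²
  so R(z) = 1 + z + 1/5z².

Boundary: |R(x)|=1, x<0.
x=-0.66: |R|=0.4271
R=1: x+1/5x²=0 ⇒ x=−5=-5.0000; min R=1−1/(4·1/5)=-0.2500>−1
Confirm numerically:
  x=-4.857: |R|=0.86109 <1
  x=-4.479: |R|=0.53329 <1
  x=-4.450: |R|=0.51050 <1
  x=-5.507: |R|=1.55841 >1
  x=-5.468: |R|=1.51180 >1
  x=-5.301: |R|=1.31912 >1
Interval (-5.0000, 0).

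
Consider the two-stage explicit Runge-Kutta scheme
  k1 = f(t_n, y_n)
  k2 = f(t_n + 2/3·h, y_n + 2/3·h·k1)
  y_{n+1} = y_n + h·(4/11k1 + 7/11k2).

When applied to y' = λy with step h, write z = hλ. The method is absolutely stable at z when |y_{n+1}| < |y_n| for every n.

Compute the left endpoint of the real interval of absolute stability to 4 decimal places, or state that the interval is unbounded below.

Set f=λy, z=hλ:
  k1=λy_n ⇒ h·k1=z·y_n;  k2=λ(1+2/3z)y_n ⇒ h·k2=z(1+2/3z)y_n
  y_{n+1}/y_n = 1 + 4/11z + 7/11z(1+2/3z) = 1 + z + 14/33z²
  so R(z) = 1 + z + 14/33z².

Find x<0 with |R(x)|<1.
x=-0.58: |R|=0.5627
R=1: x+14/33x²=0 ⇒ x=−33/14=-2.3571; min R=1−1/(4·14/33)=0.4107>−1
Confirm numerically:
  x=-1.932: |R|=0.65154 <1
  x=-1.314: |R|=0.41850 <1
  x=-1.244: |R|=0.41253 <1
  x=-2.835: |R|=1.57473 >1
  x=-2.661: |R|=1.34303 >1
  x=-2.613: |R|=1.28363 >1
Stable set (-2.3571, 0).

left endpoint -2.3571.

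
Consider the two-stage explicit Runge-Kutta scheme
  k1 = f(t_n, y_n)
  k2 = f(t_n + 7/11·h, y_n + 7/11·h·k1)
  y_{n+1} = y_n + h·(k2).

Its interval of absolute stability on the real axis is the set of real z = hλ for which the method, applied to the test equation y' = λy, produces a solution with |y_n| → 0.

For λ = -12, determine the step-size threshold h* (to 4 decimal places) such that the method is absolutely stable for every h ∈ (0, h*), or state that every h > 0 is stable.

(-1.5714,0); λ=-12 ⇒ h* = (11/7)/12 = 0.1310.

Test eqn y'=λy, z=hλ:
  k1=λy_n ⇒ h·k1=z·y_n;  k2=λ(1+7/11z)y_n ⇒ h·k2=z(1+7/11z)y_n
  y_{n+1}/y_n = 1 + z(1+7/11z) = 1 + z + 7/11z²
  Hence R(z) = 1 + z + 7/11z².

Find x<0 with |R(x)|<1.
x=-1.59: |R|=1.0188
R=1: x+7/11x²=0 ⇒ x=−11/7=-1.5714; min R=1−1/(4·7/11)=0.6071>−1
Confirm numerically:
  x=-1.361: |R|=0.81775 <1
  x=-1.230: |R|=0.73275 <1
  x=-0.920: |R|=0.61862 <1
  x=-2.142: |R|=1.77774 >1
  x=-1.955: |R|=1.47720 >1
So |R|<1 on (-1.5714, 0).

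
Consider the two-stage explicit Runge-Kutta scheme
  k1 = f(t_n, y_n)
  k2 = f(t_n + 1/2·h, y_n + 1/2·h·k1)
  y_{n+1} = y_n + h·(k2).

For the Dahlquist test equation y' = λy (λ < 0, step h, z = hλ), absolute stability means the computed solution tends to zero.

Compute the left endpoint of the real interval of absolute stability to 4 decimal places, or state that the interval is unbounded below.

Test eqn y'=λy, z=hλ:
  k1=λy_n ⇒ h·k1=z·y_n;  k2=λ(1+1/2z)y_n ⇒ h·k2=z(1+1/2z)y_n
  y_{n+1}/y_n = 1 + z(1+1/2z) = 1 + z + 1/2z²
  ⇒ R(z) = 1 + z + 1/2z².

Find x<0 with |R(x)|<1.
x=-0.55: |R|=0.6013
R=1: x+1/2x²=0 ⇒ x=−2=-2.0000; min R=1−1/(4·1/2)=0.5000>−1
Confirm numerically:
  x=-1.759: |R|=0.78804 <1
  x=-1.492: |R|=0.62103 <1
  x=-1.475: |R|=0.61281 <1
  x=-1.261: |R|=0.53406 <1
  x=-2.268: |R|=1.30391 >1
  x=-2.164: |R|=1.17745 >1
  x=-2.097: |R|=1.10170 >1
Stable set (-2.0000, 0).

left endpoint -2.0000.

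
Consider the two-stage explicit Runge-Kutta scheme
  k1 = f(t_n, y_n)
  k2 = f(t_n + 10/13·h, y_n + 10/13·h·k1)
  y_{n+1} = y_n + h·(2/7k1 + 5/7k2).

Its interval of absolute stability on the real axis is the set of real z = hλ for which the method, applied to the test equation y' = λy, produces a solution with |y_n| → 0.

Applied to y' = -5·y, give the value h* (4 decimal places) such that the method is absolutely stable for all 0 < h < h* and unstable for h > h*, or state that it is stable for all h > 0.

(-1.8200,0); λ=-5 ⇒ h* = (91/50)/5 = 0.3640.

On y'=λy, z=hλ:
  k1=λy_n ⇒ h·k1=z·y_n;  k2=λ(1+10/13z)y_n ⇒ h·k2=z(1+10/13z)y_n
  y_{n+1}/y_n = 1 + 2/7z + 5/7z(1+10/13z) = 1 + z + 50/91z²
  ⇒ R(z) = 1 + z + 50/91z².

Find x<0 with |R(x)|<1.
x=-1.07: |R|=0.5591
R=1: x+50/91x²=0 ⇒ x=−91/50=-1.8200; min R=1−1/(4·50/91)=0.5450>−1
Confirm numerically:
  x=-0.845: |R|=0.54732 <1
  x=-0.826: |R|=0.54888 <1
  x=-0.810: |R|=0.55049 <1
  x=-2.089: |R|=1.30876 >1
  x=-2.087: |R|=1.30617 >1
  x=-2.054: |R|=1.26409 >1
So |R|<1 on (-1.8200, 0).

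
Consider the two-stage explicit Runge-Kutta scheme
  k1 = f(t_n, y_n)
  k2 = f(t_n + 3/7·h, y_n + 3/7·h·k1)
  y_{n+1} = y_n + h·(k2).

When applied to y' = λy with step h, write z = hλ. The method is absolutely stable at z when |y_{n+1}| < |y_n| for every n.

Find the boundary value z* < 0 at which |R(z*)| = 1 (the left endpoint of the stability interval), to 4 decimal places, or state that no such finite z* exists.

left endpoint -2.3333.

On y'=λy, z=hλ:
  k1=λy_n ⇒ h·k1=z·y_n;  k2=λ(1+3/7z)y_n ⇒ h·k2=z(1+3/7z)y_n
  y_{n+1}/y_n = 1 + z(1+3/7z) = 1 + z + 3/7z²
  Hence R(z) = 1 + z + 3/7z².

Boundary: |R(x)|=1, x<0.
x=-1.36: |R|=0.4327
R=1: x+3/7x²=0 ⇒ x=−7/3=-2.3333; min R=1−1/(4·3/7)=0.4167>−1
Confirm numerically:
  x=-2.112: |R|=0.79966 <1
  x=-1.700: |R|=0.53857 <1
  x=-1.077: |R|=0.42011 <1
  x=-0.966: |R|=0.43392 <1
  x=-2.917: |R|=1.72967 >1
  x=-2.606: |R|=1.30453 >1
  x=-2.584: |R|=1.27760 >1
Interval (-2.3333, 0).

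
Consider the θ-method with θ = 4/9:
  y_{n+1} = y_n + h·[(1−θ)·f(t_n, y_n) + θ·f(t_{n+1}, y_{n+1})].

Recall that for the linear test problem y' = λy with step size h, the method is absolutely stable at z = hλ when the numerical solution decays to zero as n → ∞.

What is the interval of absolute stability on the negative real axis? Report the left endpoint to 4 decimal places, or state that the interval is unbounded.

(-18.0000, 0).

With y'=λy (z=hλ):
  y_{n+1} = y_n + z·[5/9·y_n + 4/9·y_{n+1}] ⇒ (1 − 4/9z)y_{n+1} = (1 + 5/9z)y_n
  ⇒ R(z) = (1 + 5/9z)/(1 − 4/9z).

Need |R(x)|<1, x<0.
x=-0.48: |R|=0.6044
R=−1: 1+5/9x = −1+4/9x ⇒ -1/9x=2 ⇒ x=2/(-1/9)=-18.0000
Confirm numerically:
  x=-12.886: |R|=0.91553 <1
  x=-12.392: |R|=0.90425 <1
  x=-10.961: |R|=0.86680 <1
  x=-10.479: |R|=0.85229 <1
  x=-18.511: |R|=1.00615 >1
  x=-18.282: |R|=1.00343 >1
Interval (-18.0000, 0).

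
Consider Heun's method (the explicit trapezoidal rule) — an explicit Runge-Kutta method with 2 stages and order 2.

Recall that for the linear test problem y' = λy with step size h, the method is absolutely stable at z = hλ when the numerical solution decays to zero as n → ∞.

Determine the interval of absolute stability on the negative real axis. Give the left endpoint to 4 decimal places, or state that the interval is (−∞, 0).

With y'=λy (z=hλ):
  order 2, 2-stage ⇒ R(z)=1+z+z^2/2
  (e.g. R(-1.12)=0.50720, |R|=0.50720)

Need |R(x)|<1, x<0.
x=-1.12: |R|=0.5072
|R(-2.29)|=1.3321 |R(-1.56)|=0.6568 |R(-0.82)|=0.5162
Bisect:
  x_lo=-2.7828 |R|=2.0892  x_hi=-0.2709 |R|=0.7658
  mid=-1.52688 |R|=0.63880 →hi
  mid=-2.15485 |R|=1.16684 →lo
  mid=-1.84087 |R|=0.85353 →hi
  mid=-1.99786 |R|=0.99786 →hi
  mid=-2.07636 |R|=1.07927 →lo
  mid=-2.03711 |R|=1.03780 →lo
  mid=-2.01748 |R|=1.01764 →lo
  ...
  [-2.00001,-1.99985] ⇒ x*=-2.0000
So |R|<1 on (-2.0000, 0).

z∈(-2.0000,0).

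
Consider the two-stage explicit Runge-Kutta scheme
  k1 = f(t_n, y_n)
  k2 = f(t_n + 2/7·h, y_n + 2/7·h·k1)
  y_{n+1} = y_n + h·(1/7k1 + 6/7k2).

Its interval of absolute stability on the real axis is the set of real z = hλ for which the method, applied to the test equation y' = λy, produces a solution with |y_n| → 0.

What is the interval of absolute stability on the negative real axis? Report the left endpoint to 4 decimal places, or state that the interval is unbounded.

(-4.0833, 0).

On y'=λy, z=hλ:
  k1=λy_n ⇒ h·k1=z·y_n;  k2=λ(1+2/7z)y_n ⇒ h·k2=z(1+2/7z)y_n
  y_{n+1}/y_n = 1 + 1/7z + 6/7z(1+2/7z) = 1 + z + 12/49z²
  ⇒ R(z) = 1 + z + 12/49z².

Solve |R(x)|<1 on ℝ⁻.
x=-0.56: |R|=0.5168
R=1: x+12/49x²=0 ⇒ x=−49/12=-4.0833; min R=1−1/(4·12/49)=-0.0208>−1
Confirm numerically:
  x=-2.941: |R|=0.17724 <1
  x=-2.806: |R|=0.12224 <1
  x=-2.656: |R|=0.07159 <1
  x=-2.345: |R|=0.00170 <1
  x=-4.563: |R|=1.53601 >1
  x=-4.240: |R|=1.16268 >1
  x=-4.195: |R|=1.11472 >1
Stable set (-4.0833, 0).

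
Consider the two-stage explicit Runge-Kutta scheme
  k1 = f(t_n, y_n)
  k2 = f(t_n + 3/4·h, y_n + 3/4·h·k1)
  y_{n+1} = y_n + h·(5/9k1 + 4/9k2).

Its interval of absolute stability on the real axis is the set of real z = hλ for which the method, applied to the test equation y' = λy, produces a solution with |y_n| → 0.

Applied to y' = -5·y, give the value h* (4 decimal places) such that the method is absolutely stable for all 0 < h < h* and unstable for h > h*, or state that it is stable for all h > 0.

On y'=λy, z=hλ:
  k1=λy_n ⇒ h·k1=z·y_n;  k2=λ(1+3/4z)y_n ⇒ h·k2=z(1+3/4z)y_n
  y_{n+1}/y_n = 1 + 5/9z + 4/9z(1+3/4z) = 1 + z + 1/3z²
  ⇒ R(z) = 1 + z + 1/3z².

Boundary: |R(x)|=1, x<0.
x=-1.14: |R|=0.2932
R=1: x+1/3x²=0 ⇒ x=−3=-3.0000; min R=1−1/(4·1/3)=0.2500>−1
Confirm numerically:
  x=-2.754: |R|=0.77417 <1
  x=-2.015: |R|=0.33841 <1
  x=-1.799: |R|=0.27980 <1
  x=-3.600: |R|=1.72000 >1
  x=-3.321: |R|=1.35535 >1
  x=-3.271: |R|=1.29548 >1
Stable set (-3.0000, 0).

(-3.0000,0); λ=-5 ⇒ h* = (3)/5 = 0.6000.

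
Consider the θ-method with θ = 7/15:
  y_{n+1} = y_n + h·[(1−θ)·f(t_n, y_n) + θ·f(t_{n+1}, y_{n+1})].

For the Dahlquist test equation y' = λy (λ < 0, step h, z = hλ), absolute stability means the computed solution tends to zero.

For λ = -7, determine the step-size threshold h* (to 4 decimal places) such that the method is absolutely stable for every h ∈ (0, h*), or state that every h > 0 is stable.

With y'=λy (z=hλ):
  y_{n+1} = y_n + z·[8/15·y_n + 7/15·y_{n+1}] ⇒ (1 − 7/15z)y_{n+1} = (1 + 8/15z)y_n
  ⇒ R(z) = (1 + 8/15z)/(1 − 7/15z).

Find x<0 with |R(x)|<1.
x=-0.52: |R|=0.5815
R=−1: 1+8/15x = −1+7/15x ⇒ -1/15x=2 ⇒ x=2/(-1/15)=-30.0000
Confirm numerically:
  x=-24.941: |R|=0.97332 <1
  x=-24.838: |R|=0.97267 <1
  x=-24.241: |R|=0.96882 <1
  x=-30.389: |R|=1.00171 >1
  x=-30.181: |R|=1.00080 >1
Stable set (-30.0000, 0).

(-30.0000,0); λ=-7 ⇒ h* = (30)/7 = 4.2857.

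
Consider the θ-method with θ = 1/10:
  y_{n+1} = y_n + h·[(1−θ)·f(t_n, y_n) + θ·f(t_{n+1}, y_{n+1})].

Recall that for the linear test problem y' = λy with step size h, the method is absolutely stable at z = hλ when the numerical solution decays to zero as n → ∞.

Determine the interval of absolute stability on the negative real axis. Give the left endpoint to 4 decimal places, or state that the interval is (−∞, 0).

(-2.5000, 0).

On y'=λy, z=hλ:
  y_{n+1} = y_n + z·[9/10·y_n + 1/10·y_{n+1}] ⇒ (1 − 1/10z)y_{n+1} = (1 + 9/10z)y_n
  ⇒ R(z) = (1 + 9/10z)/(1 − 1/10z).

Find x<0 with |R(x)|<1.
x=-0.69: |R|=0.3545
R=−1: 1+9/10x = −1+1/10x ⇒ -4/5x=2 ⇒ x=2/(-4/5)=-2.5000
Confirm numerically:
  x=-2.253: |R|=0.83873 <1
  x=-2.137: |R|=0.76073 <1
  x=-1.486: |R|=0.29375 <1
  x=-1.351: |R|=0.19020 <1
  x=-2.969: |R|=1.28931 >1
  x=-2.851: |R|=1.21850 >1
  x=-2.602: |R|=1.06475 >1
So |R|<1 on (-2.5000, 0).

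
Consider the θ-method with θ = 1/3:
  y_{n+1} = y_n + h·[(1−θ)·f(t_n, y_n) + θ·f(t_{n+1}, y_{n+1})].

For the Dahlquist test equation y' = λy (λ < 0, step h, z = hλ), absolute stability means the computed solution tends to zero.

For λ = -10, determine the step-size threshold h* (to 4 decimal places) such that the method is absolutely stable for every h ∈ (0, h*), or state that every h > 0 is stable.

(-6.0000,0); λ=-10 ⇒ h* = (6)/10 = 0.6000.

Test eqn y'=λy, z=hλ:
  y_{n+1} = y_n + z·[2/3·y_n + 1/3·y_{n+1}] ⇒ (1 − 1/3z)y_{n+1} = (1 + 2/3z)y_n
  Hence R(z) = (1 + 2/3z)/(1 − 1/3z).

Solve |R(x)|<1 on ℝ⁻.
x=-1.02: |R|=0.2388
R=−1: 1+2/3x = −1+1/3x ⇒ -1/3x=2 ⇒ x=2/(-1/3)=-6.0000
Confirm numerically:
  x=-4.267: |R|=0.76152 <1
  x=-3.650: |R|=0.64662 <1
  x=-2.791: |R|=0.44586 <1
  x=-2.584: |R|=0.38825 <1
  x=-6.572: |R|=1.05976 >1
  x=-6.440: |R|=1.04661 >1
  x=-6.286: |R|=1.03080 >1
Interval (-6.0000, 0).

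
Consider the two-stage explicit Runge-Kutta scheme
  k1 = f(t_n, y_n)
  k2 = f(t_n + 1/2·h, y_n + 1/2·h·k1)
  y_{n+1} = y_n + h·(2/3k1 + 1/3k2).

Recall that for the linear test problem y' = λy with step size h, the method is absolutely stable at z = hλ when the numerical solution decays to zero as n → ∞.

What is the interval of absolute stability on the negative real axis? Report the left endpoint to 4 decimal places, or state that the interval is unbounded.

z∈(-6.0000,0).

Test eqn y'=λy, z=hλ:
  k1=λy_n ⇒ h·k1=z·y_n;  k2=λ(1+1/2z)y_n ⇒ h·k2=z(1+1/2z)y_n
  y_{n+1}/y_n = 1 + 2/3z + 1/3z(1+1/2z) = 1 + z + 1/6z²
  Hence R(z) = 1 + z + 1/6z².

Solve |R(x)|<1 on ℝ⁻.
x=-1.6: |R|=0.1733
R=1: x+1/6x²=0 ⇒ x=−6=-6.0000; min R=1−1/(4·1/6)=-0.5000>−1
Confirm numerically:
  x=-4.847: |R|=0.06857 <1
  x=-4.675: |R|=0.03240 <1
  x=-4.523: |R|=0.11341 <1
  x=-3.054: |R|=0.49951 <1
  x=-6.326: |R|=1.34371 >1
  x=-6.160: |R|=1.16427 >1
Stable set (-6.0000, 0).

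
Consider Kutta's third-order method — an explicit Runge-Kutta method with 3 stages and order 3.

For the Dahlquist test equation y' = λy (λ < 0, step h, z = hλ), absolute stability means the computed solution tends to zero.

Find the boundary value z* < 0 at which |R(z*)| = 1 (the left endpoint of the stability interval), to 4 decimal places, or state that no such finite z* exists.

z* = -2.5127.

With y'=λy (z=hλ):
  order 3, 3-stage ⇒ R(z)=1+z+z^2/2+z^3/6
  (e.g. R(-1.14)=0.26288, |R|=0.26288)

Solve |R(x)|<1 on ℝ⁻.
x=-1.14: |R|=0.2629
|R(-2.12)|=0.4608 |R(-1.29)|=0.1843 |R(-0.62)|=0.5325
Bisect:
  x_lo=-3.2239 |R|=2.6117  x_hi=-0.1227 |R|=0.8845
  mid=-1.67328 |R|=0.05417 →hi
  mid=-2.44858 |R|=0.89758 →hi
  mid=-2.83624 |R|=1.61668 →lo
  mid=-2.64241 |R|=1.22628 →lo
  mid=-2.54550 |R|=1.05467 →lo
  mid=-2.49704 |R|=0.97436 →hi
  mid=-2.52127 |R|=1.01407 →lo
  mid=-2.50915 |R|=0.99411 →hi
  ...
  [-2.51275,-2.51256] ⇒ x*=-2.5127
So |R|<1 on (-2.5127, 0).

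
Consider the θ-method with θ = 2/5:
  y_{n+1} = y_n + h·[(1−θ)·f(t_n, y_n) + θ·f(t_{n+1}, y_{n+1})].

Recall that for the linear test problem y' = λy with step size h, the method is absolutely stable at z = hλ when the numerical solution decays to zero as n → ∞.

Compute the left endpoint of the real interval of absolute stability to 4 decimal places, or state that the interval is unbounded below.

left endpoint -10.0000.

With y'=λy (z=hλ):
  y_{n+1} = y_n + z·[3/5·y_n + 2/5·y_{n+1}] ⇒ (1 − 2/5z)y_{n+1} = (1 + 3/5z)y_n
  so R(z) = (1 + 3/5z)/(1 − 2/5z).

Find x<0 with |R(x)|<1.
x=-0.47: |R|=0.6044
R=−1: 1+3/5x = −1+2/5x ⇒ -1/5x=2 ⇒ x=2/(-1/5)=-10.0000
Confirm numerically:
  x=-7.833: |R|=0.89514 <1
  x=-5.286: |R|=0.69728 <1
  x=-4.488: |R|=0.60561 <1
  x=-4.210: |R|=0.56855 <1
  x=-10.477: |R|=1.01838 >1
  x=-10.408: |R|=1.01580 >1
So |R|<1 on (-10.0000, 0).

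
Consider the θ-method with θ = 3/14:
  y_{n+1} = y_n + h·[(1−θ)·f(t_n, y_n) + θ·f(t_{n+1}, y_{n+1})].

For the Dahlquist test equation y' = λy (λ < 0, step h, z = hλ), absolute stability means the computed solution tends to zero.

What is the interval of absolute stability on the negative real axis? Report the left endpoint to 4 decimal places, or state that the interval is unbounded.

With y'=λy (z=hλ):
  y_{n+1} = y_n + z·[11/14·y_n + 3/14·y_{n+1}] ⇒ (1 − 3/14z)y_{n+1} = (1 + 11/14z)y_n
  R(z) = (1 + 11/14z)/(1 − 3/14z).

Need |R(x)|<1, x<0.
x=-0.71: |R|=0.3838
R=−1: 1+11/14x = −1+3/14x ⇒ -4/7x=2 ⇒ x=2/(-4/7)=-3.5000
Confirm numerically:
  x=-2.448: |R|=0.60570 <1
  x=-2.180: |R|=0.48588 <1
  x=-2.063: |R|=0.43058 <1
  x=-3.986: |R|=1.14978 >1
  x=-3.911: |R|=1.12777 >1
  x=-3.899: |R|=1.12422 >1
Stable set (-3.5000, 0).

z∈(-3.5000,0).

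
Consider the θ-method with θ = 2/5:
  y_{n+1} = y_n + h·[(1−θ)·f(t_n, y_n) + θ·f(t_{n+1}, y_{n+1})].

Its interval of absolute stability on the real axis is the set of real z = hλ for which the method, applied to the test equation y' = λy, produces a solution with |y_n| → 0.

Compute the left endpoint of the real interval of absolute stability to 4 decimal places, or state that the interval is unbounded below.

left endpoint -10.0000.

With y'=λy (z=hλ):
  y_{n+1} = y_n + z·[3/5·y_n + 2/5·y_{n+1}] ⇒ (1 − 2/5z)y_{n+1} = (1 + 3/5z)y_n
  so R(z) = (1 + 3/5z)/(1 − 2/5z).

Need |R(x)|<1, x<0.
x=-1.49: |R|=0.0664
R=−1: 1+3/5x = −1+2/5x ⇒ -1/5x=2 ⇒ x=2/(-1/5)=-10.0000
Confirm numerically:
  x=-7.559: |R|=0.87867 <1
  x=-6.467: |R|=0.80300 <1
  x=-5.907: |R|=0.75657 <1
  x=-4.788: |R|=0.64243 <1
  x=-10.374: |R|=1.01453 >1
  x=-10.241: |R|=1.00946 >1
Interval (-10.0000, 0).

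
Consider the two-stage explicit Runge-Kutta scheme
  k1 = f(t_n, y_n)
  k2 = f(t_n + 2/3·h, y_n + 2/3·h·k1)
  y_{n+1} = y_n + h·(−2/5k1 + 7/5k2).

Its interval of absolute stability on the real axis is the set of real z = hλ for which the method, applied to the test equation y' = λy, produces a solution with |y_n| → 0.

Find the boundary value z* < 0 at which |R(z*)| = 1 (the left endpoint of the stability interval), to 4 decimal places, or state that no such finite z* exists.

z* = -1.0714.

Test eqn y'=λy, z=hλ:
  k1=λy_n ⇒ h·k1=z·y_n;  k2=λ(1+2/3z)y_n ⇒ h·k2=z(1+2/3z)y_n
  y_{n+1}/y_n = 1 − 2/5z + 7/5z(1+2/3z) = 1 + z + 14/15z²
  so R(z) = 1 + z + 14/15z².

Solve |R(x)|<1 on ℝ⁻.
x=-1.62: |R|=1.8294
R=1: x+14/15x²=0 ⇒ x=−15/14=-1.0714; min R=1−1/(4·14/15)=0.7321>−1
Confirm numerically:
  x=-0.870: |R|=0.83644 <1
  x=-0.813: |R|=0.80390 <1
  x=-0.716: |R|=0.76248 <1
  x=-0.439: |R|=0.74087 <1
  x=-1.410: |R|=1.44556 >1
  x=-1.398: |R|=1.42611 >1
  x=-1.367: |R|=1.37711 >1
So |R|<1 on (-1.0714, 0).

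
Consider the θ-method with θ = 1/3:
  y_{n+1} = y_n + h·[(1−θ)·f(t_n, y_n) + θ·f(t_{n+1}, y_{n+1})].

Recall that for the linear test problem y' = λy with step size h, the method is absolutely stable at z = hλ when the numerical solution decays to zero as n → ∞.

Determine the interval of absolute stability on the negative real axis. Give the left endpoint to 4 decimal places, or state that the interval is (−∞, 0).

z∈(-6.0000,0).

Test eqn y'=λy, z=hλ:
  y_{n+1} = y_n + z·[2/3·y_n + 1/3·y_{n+1}] ⇒ (1 − 1/3z)y_{n+1} = (1 + 2/3z)y_n
  Hence R(z) = (1 + 2/3z)/(1 − 1/3z).

Boundary: |R(x)|=1, x<0.
x=-0.41: |R|=0.6393
R=−1: 1+2/3x = −1+1/3x ⇒ -1/3x=2 ⇒ x=2/(-1/3)=-6.0000
Confirm numerically:
  x=-5.292: |R|=0.91462 <1
  x=-4.751: |R|=0.83886 <1
  x=-3.324: |R|=0.57685 <1
  x=-2.572: |R|=0.38478 <1
  x=-6.284: |R|=1.03059 >1
  x=-6.179: |R|=1.01950 >1
Stable set (-6.0000, 0).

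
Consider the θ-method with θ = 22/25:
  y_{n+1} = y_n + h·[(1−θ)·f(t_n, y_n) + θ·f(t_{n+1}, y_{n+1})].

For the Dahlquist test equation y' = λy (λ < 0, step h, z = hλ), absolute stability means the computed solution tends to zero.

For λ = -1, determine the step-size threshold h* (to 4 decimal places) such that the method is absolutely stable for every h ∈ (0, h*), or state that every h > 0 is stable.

On y'=λy, z=hλ:
  y_{n+1} = y_n + z·[3/25·y_n + 22/25·y_{n+1}] ⇒ (1 − 22/25z)y_{n+1} = (1 + 3/25z)y_n
  Hence R(z) = (1 + 3/25z)/(1 − 22/25z).

Need |R(x)|<1, x<0.
x=-1.44: |R|=0.3649
x=-2: |R|=0.2754
x=-10: |R|=0.0204
x=-100: |R|=0.1236
θ=22/25≥1/2 ⇒ |1+3/25x|<|1−22/25x| ∀x<0 ⇒ unbounded interval.

interval (−∞, 0). Any h>0 works for λ=-1.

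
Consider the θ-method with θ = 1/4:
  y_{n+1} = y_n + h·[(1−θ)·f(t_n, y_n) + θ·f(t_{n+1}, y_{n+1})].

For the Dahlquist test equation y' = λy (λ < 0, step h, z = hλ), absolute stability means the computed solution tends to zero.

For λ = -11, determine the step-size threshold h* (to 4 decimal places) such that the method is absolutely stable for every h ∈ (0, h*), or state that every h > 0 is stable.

(-4.0000,0); λ=-11 ⇒ h* = (4)/11 = 0.3636.

With y'=λy (z=hλ):
  y_{n+1} = y_n + z·[3/4·y_n + 1/4·y_{n+1}] ⇒ (1 − 1/4z)y_{n+1} = (1 + 3/4z)y_n
  ⇒ R(z) = (1 + 3/4z)/(1 − 1/4z).

Find x<0 with |R(x)|<1.
x=-1.66: |R|=0.1731
R=−1: 1+3/4x = −1+1/4x ⇒ -1/2x=2 ⇒ x=2/(-1/2)=-4.0000
Confirm numerically:
  x=-3.594: |R|=0.89307 <1
  x=-3.499: |R|=0.86638 <1
  x=-3.462: |R|=0.85580 <1
  x=-2.931: |R|=0.69153 <1
  x=-4.303: |R|=1.07299 >1
  x=-4.096: |R|=1.02372 >1
  x=-4.027: |R|=1.00673 >1
So |R|<1 on (-4.0000, 0).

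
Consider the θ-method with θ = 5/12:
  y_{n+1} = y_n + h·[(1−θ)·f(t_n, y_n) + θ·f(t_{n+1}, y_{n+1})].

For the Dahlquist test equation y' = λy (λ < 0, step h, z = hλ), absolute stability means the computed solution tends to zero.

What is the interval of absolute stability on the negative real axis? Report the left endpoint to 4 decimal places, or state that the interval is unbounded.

With y'=λy (z=hλ):
  y_{n+1} = y_n + z·[7/12·y_n + 5/12·y_{n+1}] ⇒ (1 − 5/12z)y_{n+1} = (1 + 7/12z)y_n
  ⇒ R(z) = (1 + 7/12z)/(1 − 5/12z).

Boundary: |R(x)|=1, x<0.
x=-0.92: |R|=0.3349
R=−1: 1+7/12x = −1+5/12x ⇒ -1/6x=2 ⇒ x=2/(-1/6)=-12.0000
Confirm numerically:
  x=-10.885: |R|=0.96643 <1
  x=-10.010: |R|=0.93586 <1
  x=-8.236: |R|=0.85844 <1
  x=-5.874: |R|=0.70384 <1
  x=-12.343: |R|=1.00931 >1
  x=-12.059: |R|=1.00163 >1
So |R|<1 on (-12.0000, 0).

z∈(-12.0000,0).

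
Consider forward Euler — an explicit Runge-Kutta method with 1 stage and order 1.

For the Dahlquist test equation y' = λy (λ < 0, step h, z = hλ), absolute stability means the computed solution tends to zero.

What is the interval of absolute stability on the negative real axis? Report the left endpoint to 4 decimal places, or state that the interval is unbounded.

(-2.0000, 0).

Set f=λy, z=hλ:
  order 1, 1-stage ⇒ R(z)=1+z
  (e.g. R(-0.56)=0.44000, |R|=0.44000)

Solve |R(x)|<1 on ℝ⁻.
x=-0.56: |R|=0.4400
|R(-1.61)|=0.6100 |R(-1.09)|=0.0900 |R(-0.81)|=0.1900
Bisect:
  x_lo=-2.5195 |R|=1.5195  x_hi=-0.2636 |R|=0.7364
  mid=-1.39154 |R|=0.39154 →hi
  mid=-1.95550 |R|=0.95550 →hi
  mid=-2.23748 |R|=1.23748 →lo
  mid=-2.09649 |R|=1.09649 →lo
  mid=-2.02600 |R|=1.02600 →lo
  mid=-1.99075 |R|=0.99075 →hi
  mid=-2.00838 |R|=1.00838 →lo
  mid=-1.99956 |R|=0.99956 →hi
  mid=-2.00397 |R|=1.00397 →lo
  mid=-2.00177 |R|=1.00177 →lo
  ...
  [-2.00011,-1.99998] ⇒ x*=-2.0000
So |R|<1 on (-2.0000, 0).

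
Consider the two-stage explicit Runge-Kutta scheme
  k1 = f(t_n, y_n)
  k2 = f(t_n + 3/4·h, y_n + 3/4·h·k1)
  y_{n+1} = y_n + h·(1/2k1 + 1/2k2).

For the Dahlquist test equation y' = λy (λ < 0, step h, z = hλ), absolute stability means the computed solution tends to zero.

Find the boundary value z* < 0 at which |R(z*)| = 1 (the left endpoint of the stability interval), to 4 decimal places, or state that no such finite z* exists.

z* = -2.6667.

Test eqn y'=λy, z=hλ:
  k1=λy_n ⇒ h·k1=z·y_n;  k2=λ(1+3/4z)y_n ⇒ h·k2=z(1+3/4z)y_n
  y_{n+1}/y_n = 1 + 1/2z + 1/2z(1+3/4z) = 1 + z + 3/8z²
  Hence R(z) = 1 + z + 3/8z².

Need |R(x)|<1, x<0.
x=-1.28: |R|=0.3344
R=1: x+3/8x²=0 ⇒ x=−8/3=-2.6667; min R=1−1/(4·3/8)=0.3333>−1
Confirm numerically:
  x=-2.552: |R|=0.89026 <1
  x=-1.648: |R|=0.37046 <1
  x=-1.176: |R|=0.34262 <1
  x=-3.234: |R|=1.68803 >1
  x=-2.945: |R|=1.30738 >1
  x=-2.933: |R|=1.29293 >1
So |R|<1 on (-2.6667, 0).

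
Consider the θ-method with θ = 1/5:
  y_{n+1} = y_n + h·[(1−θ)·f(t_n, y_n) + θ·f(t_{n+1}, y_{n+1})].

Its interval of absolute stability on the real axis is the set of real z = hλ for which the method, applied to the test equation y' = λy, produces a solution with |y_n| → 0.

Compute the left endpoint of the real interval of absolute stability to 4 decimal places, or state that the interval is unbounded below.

left endpoint -3.3333.

With y'=λy (z=hλ):
  y_{n+1} = y_n + z·[4/5·y_n + 1/5·y_{n+1}] ⇒ (1 − 1/5z)y_{n+1} = (1 + 4/5z)y_n
  ⇒ R(z) = (1 + 4/5z)/(1 − 1/5z).

Need |R(x)|<1, x<0.
x=-1.26: |R|=0.0064
R=−1: 1+4/5x = −1+1/5x ⇒ -3/5x=2 ⇒ x=2/(-3/5)=-3.3333
Confirm numerically:
  x=-2.918: |R|=0.84264 <1
  x=-2.257: |R|=0.55505 <1
  x=-2.118: |R|=0.48778 <1
  x=-3.627: |R|=1.10212 >1
  x=-3.466: |R|=1.04701 >1
So |R|<1 on (-3.3333, 0).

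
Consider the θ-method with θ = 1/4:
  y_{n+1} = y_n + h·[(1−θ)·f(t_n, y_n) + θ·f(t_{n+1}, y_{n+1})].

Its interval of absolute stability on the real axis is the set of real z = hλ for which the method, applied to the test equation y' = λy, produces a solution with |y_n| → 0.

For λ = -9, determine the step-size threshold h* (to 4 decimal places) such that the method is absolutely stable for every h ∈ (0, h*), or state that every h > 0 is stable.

(-4.0000,0); λ=-9 ⇒ h* = (4)/9 = 0.4444.

With y'=λy (z=hλ):
  y_{n+1} = y_n + z·[3/4·y_n + 1/4·y_{n+1}] ⇒ (1 − 1/4z)y_{n+1} = (1 + 3/4z)y_n
  R(z) = (1 + 3/4z)/(1 − 1/4z).

Solve |R(x)|<1 on ℝ⁻.
x=-0.34: |R|=0.6866
R=−1: 1+3/4x = −1+1/4x ⇒ -1/2x=2 ⇒ x=2/(-1/2)=-4.0000
Confirm numerically:
  x=-3.904: |R|=0.97571 <1
  x=-3.612: |R|=0.89806 <1
  x=-2.105: |R|=0.37920 <1
  x=-4.420: |R|=1.09976 >1
  x=-4.374: |R|=1.08932 >1
  x=-4.102: |R|=1.02518 >1
Interval (-4.0000, 0).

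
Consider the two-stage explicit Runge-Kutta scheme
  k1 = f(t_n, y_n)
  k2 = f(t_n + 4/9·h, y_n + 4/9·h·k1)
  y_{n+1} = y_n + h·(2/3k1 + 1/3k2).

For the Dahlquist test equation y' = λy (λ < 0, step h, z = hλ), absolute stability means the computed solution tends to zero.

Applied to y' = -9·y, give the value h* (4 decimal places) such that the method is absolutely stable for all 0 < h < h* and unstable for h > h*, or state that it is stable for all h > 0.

Set f=λy, z=hλ:
  k1=λy_n ⇒ h·k1=z·y_n;  k2=λ(1+4/9z)y_n ⇒ h·k2=z(1+4/9z)y_n
  y_{n+1}/y_n = 1 + 2/3z + 1/3z(1+4/9z) = 1 + z + 4/27z²
  ⇒ R(z) = 1 + z + 4/27z².

Solve |R(x)|<1 on ℝ⁻.
x=-1.26: |R|=0.0248
R=1: x+4/27x²=0 ⇒ x=−27/4=-6.7500; min R=1−1/(4·4/27)=-0.6875>−1
Confirm numerically:
  x=-4.992: |R|=0.30014 <1
  x=-4.976: |R|=0.30777 <1
  x=-4.388: |R|=0.53547 <1
  x=-3.138: |R|=0.67918 <1
  x=-7.292: |R|=1.58552 >1
  x=-6.849: |R|=1.10045 >1
  x=-6.795: |R|=1.04530 >1
Interval (-6.7500, 0).

(-6.7500,0); λ=-9 ⇒ h* = (27/4)/9 = 0.7500.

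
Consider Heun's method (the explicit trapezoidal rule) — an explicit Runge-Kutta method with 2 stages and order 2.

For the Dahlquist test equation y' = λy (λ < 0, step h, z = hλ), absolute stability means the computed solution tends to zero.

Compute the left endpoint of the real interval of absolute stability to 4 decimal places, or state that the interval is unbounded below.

left endpoint -2.0000.

On y'=λy, z=hλ:
  order 2, 2-stage ⇒ R(z)=1+z+z^2/2
  (e.g. R(-0.53)=0.61045, |R|=0.61045)

Need |R(x)|<1, x<0.
x=-0.53: |R|=0.6104
|R(-2.08)|=1.0832 |R(-1.01)|=0.5000 |R(-0.73)|=0.5364
Bisect:
  x_lo=-2.3696 |R|=1.4380  x_hi=-0.3310 |R|=0.7238
  mid=-1.35032 |R|=0.56136 →hi
  mid=-1.85998 |R|=0.86978 →hi
  mid=-2.11481 |R|=1.12140 →lo
  mid=-1.98739 |R|=0.98747 →hi
  mid=-2.05110 |R|=1.05241 →lo
  mid=-2.01925 |R|=1.01943 →lo
  mid=-2.00332 |R|=1.00333 →lo
  ...
  [-2.00009,-1.99996] ⇒ x*=-2.0000
Stable set (-2.0000, 0).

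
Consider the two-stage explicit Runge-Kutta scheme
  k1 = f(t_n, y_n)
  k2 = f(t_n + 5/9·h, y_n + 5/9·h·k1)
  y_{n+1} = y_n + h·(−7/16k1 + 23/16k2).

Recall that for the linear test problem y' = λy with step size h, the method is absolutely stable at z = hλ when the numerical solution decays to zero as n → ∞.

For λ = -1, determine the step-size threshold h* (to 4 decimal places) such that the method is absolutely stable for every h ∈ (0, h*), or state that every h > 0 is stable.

On y'=λy, z=hλ:
  k1=λy_n ⇒ h·k1=z·y_n;  k2=λ(1+5/9z)y_n ⇒ h·k2=z(1+5/9z)y_n
  y_{n+1}/y_n = 1 − 7/16z + 23/16z(1+5/9z) = 1 + z + 115/144z²
  R(z) = 1 + z + 115/144z².

Find x<0 with |R(x)|<1.
x=-0.66: |R|=0.6879
R=1: x+115/144x²=0 ⇒ x=−144/115=-1.2522; min R=1−1/(4·115/144)=0.6870>−1
Confirm numerically:
  x=-1.176: |R|=0.92846 <1
  x=-0.875: |R|=0.73644 <1
  x=-0.830: |R|=0.72016 <1
  x=-0.661: |R|=0.68793 <1
  x=-1.619: |R|=1.47429 >1
  x=-1.503: |R|=1.30107 >1
So |R|<1 on (-1.2522, 0).

(-1.2522,0); λ=-1 ⇒ h* = (144/115)/1 = 1.2522.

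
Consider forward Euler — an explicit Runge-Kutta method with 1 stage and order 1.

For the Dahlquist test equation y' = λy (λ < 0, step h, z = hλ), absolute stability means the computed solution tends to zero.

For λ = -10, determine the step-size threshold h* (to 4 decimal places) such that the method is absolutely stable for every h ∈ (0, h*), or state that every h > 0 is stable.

Set f=λy, z=hλ:
  order 1, 1-stage ⇒ R(z)=1+z
  (e.g. R(-1.37)=-0.37000, |R|=0.37000)

Solve |R(x)|<1 on ℝ⁻.
x=-1.37: |R|=0.3700
|R(-1.89)|=0.8900 |R(-1.87)|=0.8700 |R(-1.44)|=0.4400
Bisect:
  x_lo=-2.5382 |R|=1.5382  x_hi=-0.0981 |R|=0.9019
  mid=-1.31814 |R|=0.31814 →hi
  mid=-1.92818 |R|=0.92818 →hi
  mid=-2.23320 |R|=1.23320 →lo
  mid=-2.08069 |R|=1.08069 →lo
  mid=-2.00444 |R|=1.00444 →lo
  mid=-1.96631 |R|=0.96631 →hi
  mid=-1.98537 |R|=0.98537 →hi
  mid=-1.99491 |R|=0.99491 →hi
  ...
  [-2.00012,-1.99997] ⇒ x*=-2.0000
Interval (-2.0000, 0).

(-2.0000,0); λ=-10 ⇒ h* = 0.2000.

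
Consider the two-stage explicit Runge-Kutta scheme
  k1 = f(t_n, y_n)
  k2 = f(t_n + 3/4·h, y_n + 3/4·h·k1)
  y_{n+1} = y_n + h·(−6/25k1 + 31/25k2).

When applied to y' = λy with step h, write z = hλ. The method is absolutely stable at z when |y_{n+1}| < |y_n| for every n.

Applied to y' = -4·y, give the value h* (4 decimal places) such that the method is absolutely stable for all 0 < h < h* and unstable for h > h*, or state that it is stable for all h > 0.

With y'=λy (z=hλ):
  k1=λy_n ⇒ h·k1=z·y_n;  k2=λ(1+3/4z)y_n ⇒ h·k2=z(1+3/4z)y_n
  y_{n+1}/y_n = 1 − 6/25z + 31/25z(1+3/4z) = 1 + z + 93/100z²
  so R(z) = 1 + z + 93/100z².

Find x<0 with |R(x)|<1.
x=-1.1: |R|=1.0253
R=1: x+93/100x²=0 ⇒ x=−100/93=-1.0753; min R=1−1/(4·93/100)=0.7312>−1
Confirm numerically:
  x=-0.943: |R|=0.88400 <1
  x=-0.728: |R|=0.76489 <1
  x=-0.640: |R|=0.74093 <1
  x=-1.652: |R|=1.88607 >1
  x=-1.547: |R|=1.67868 >1
So |R|<1 on (-1.0753, 0).

(-1.0753,0); λ=-4 ⇒ h* = (100/93)/4 = 0.2688.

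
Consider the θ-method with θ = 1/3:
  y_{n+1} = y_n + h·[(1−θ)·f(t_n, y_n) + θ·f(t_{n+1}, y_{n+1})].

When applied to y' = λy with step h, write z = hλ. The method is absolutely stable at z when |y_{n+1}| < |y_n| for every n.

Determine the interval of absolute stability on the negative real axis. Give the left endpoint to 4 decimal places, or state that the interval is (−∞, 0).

z∈(-6.0000,0).

On y'=λy, z=hλ:
  y_{n+1} = y_n + z·[2/3·y_n + 1/3·y_{n+1}] ⇒ (1 − 1/3z)y_{n+1} = (1 + 2/3z)y_n
  Hence R(z) = (1 + 2/3z)/(1 − 1/3z).

Need |R(x)|<1, x<0.
x=-1.16: |R|=0.1635
R=−1: 1+2/3x = −1+1/3x ⇒ -1/3x=2 ⇒ x=2/(-1/3)=-6.0000
Confirm numerically:
  x=-4.685: |R|=0.82889 <1
  x=-4.653: |R|=0.82399 <1
  x=-4.384: |R|=0.78115 <1
  x=-6.529: |R|=1.05551 >1
  x=-6.248: |R|=1.02682 >1
  x=-6.215: |R|=1.02333 >1
Stable set (-6.0000, 0).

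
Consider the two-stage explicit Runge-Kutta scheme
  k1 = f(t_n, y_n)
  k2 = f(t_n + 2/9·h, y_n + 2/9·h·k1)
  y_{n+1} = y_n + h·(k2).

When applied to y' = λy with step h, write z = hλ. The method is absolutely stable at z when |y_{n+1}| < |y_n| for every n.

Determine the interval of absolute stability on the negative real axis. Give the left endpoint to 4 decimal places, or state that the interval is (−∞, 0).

On y'=λy, z=hλ:
  k1=λy_n ⇒ h·k1=z·y_n;  k2=λ(1+2/9z)y_n ⇒ h·k2=z(1+2/9z)y_n
  y_{n+1}/y_n = 1 + z(1+2/9z) = 1 + z + 2/9z²
  so R(z) = 1 + z + 2/9z².

Find x<0 with |R(x)|<1.
x=-1.62: |R|=0.0368
R=1: x+2/9x²=0 ⇒ x=−9/2=-4.5000; min R=1−1/(4·2/9)=-0.1250>−1
Confirm numerically:
  x=-4.259: |R|=0.77191 <1
  x=-3.676: |R|=0.32688 <1
  x=-3.302: |R|=0.12093 <1
  x=-2.152: |R|=0.12287 <1
  x=-4.916: |R|=1.45446 >1
  x=-4.710: |R|=1.21980 >1
  x=-4.635: |R|=1.13905 >1
Interval (-4.5000, 0).

z∈(-4.5000,0).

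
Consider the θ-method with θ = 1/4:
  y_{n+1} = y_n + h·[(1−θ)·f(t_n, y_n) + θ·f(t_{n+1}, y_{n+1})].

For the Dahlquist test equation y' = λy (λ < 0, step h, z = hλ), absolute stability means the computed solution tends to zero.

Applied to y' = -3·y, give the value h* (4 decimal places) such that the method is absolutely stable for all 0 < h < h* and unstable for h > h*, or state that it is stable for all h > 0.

(-4.0000,0); λ=-3 ⇒ h* = (4)/3 = 1.3333.

On y'=λy, z=hλ:
  y_{n+1} = y_n + z·[3/4·y_n + 1/4·y_{n+1}] ⇒ (1 − 1/4z)y_{n+1} = (1 + 3/4z)y_n
  R(z) = (1 + 3/4z)/(1 − 1/4z).

Solve |R(x)|<1 on ℝ⁻.
x=-1.4: |R|=0.0370
R=−1: 1+3/4x = −1+1/4x ⇒ -1/2x=2 ⇒ x=2/(-1/2)=-4.0000
Confirm numerically:
  x=-2.719: |R|=0.61869 <1
  x=-2.696: |R|=0.61051 <1
  x=-2.397: |R|=0.49883 <1
  x=-2.263: |R|=0.44531 <1
  x=-4.407: |R|=1.09682 >1
  x=-4.244: |R|=1.05919 >1
Interval (-4.0000, 0).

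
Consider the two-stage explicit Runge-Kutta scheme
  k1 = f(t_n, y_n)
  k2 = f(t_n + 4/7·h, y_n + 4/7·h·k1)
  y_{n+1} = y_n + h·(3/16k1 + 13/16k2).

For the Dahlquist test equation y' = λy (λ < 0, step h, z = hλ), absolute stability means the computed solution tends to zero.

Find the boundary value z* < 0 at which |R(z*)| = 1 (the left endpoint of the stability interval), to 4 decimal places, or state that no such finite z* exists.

On y'=λy, z=hλ:
  k1=λy_n ⇒ h·k1=z·y_n;  k2=λ(1+4/7z)y_n ⇒ h·k2=z(1+4/7z)y_n
  y_{n+1}/y_n = 1 + 3/16z + 13/16z(1+4/7z) = 1 + z + 13/28z²
  R(z) = 1 + z + 13/28z².

Boundary: |R(x)|=1, x<0.
x=-1.35: |R|=0.4962
R=1: x+13/28x²=0 ⇒ x=−28/13=-2.1538; min R=1−1/(4·13/28)=0.4615>−1
Confirm numerically:
  x=-2.102: |R|=0.94940 <1
  x=-2.008: |R|=0.86403 <1
  x=-1.386: |R|=0.50589 <1
  x=-0.997: |R|=0.46450 <1
  x=-2.723: |R|=1.71955 >1
  x=-2.672: |R|=1.64281 >1
  x=-2.237: |R|=1.08636 >1
Stable set (-2.1538, 0).

left endpoint -2.1538.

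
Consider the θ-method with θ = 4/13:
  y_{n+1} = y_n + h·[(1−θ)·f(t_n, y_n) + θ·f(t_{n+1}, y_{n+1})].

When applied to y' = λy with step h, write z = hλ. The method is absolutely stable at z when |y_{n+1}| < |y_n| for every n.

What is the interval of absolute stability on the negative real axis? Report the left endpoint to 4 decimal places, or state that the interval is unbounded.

(-5.2000, 0).

With y'=λy (z=hλ):
  y_{n+1} = y_n + z·[9/13·y_n + 4/13·y_{n+1}] ⇒ (1 − 4/13z)y_{n+1} = (1 + 9/13z)y_n
  R(z) = (1 + 9/13z)/(1 − 4/13z).

Solve |R(x)|<1 on ℝ⁻.
x=-0.86: |R|=0.3200
R=−1: 1+9/13x = −1+4/13x ⇒ -5/13x=2 ⇒ x=2/(-5/13)=-5.2000
Confirm numerically:
  x=-4.503: |R|=0.88762 <1
  x=-2.888: |R|=0.52916 <1
  x=-2.875: |R|=0.52551 <1
  x=-5.582: |R|=1.05406 >1
  x=-5.328: |R|=1.01865 >1
  x=-5.326: |R|=1.01837 >1
Interval (-5.2000, 0).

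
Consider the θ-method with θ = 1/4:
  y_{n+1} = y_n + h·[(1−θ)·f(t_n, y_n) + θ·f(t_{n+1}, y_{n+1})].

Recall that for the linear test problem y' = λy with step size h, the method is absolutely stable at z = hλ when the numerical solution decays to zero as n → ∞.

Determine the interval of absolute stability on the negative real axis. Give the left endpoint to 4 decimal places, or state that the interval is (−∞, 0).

(-4.0000, 0).

With y'=λy (z=hλ):
  y_{n+1} = y_n + z·[3/4·y_n + 1/4·y_{n+1}] ⇒ (1 − 1/4z)y_{n+1} = (1 + 3/4z)y_n
  R(z) = (1 + 3/4z)/(1 − 1/4z).

Need |R(x)|<1, x<0.
x=-0.31: |R|=0.7123
R=−1: 1+3/4x = −1+1/4x ⇒ -1/2x=2 ⇒ x=2/(-1/2)=-4.0000
Confirm numerically:
  x=-3.842: |R|=0.95970 <1
  x=-3.645: |R|=0.90713 <1
  x=-2.433: |R|=0.51282 <1
  x=-2.065: |R|=0.36191 <1
  x=-4.533: |R|=1.12493 >1
  x=-4.058: |R|=1.01440 >1
So |R|<1 on (-4.0000, 0).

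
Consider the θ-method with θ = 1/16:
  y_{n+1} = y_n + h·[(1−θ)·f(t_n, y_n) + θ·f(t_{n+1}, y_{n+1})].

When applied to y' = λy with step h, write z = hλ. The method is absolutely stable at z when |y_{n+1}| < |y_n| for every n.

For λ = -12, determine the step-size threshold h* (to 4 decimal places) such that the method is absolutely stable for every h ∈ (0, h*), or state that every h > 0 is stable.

(-2.2857,0); λ=-12 ⇒ h* = (16/7)/12 = 0.1905.

Set f=λy, z=hλ:
  y_{n+1} = y_n + z·[15/16·y_n + 1/16·y_{n+1}] ⇒ (1 − 1/16z)y_{n+1} = (1 + 15/16z)y_n
  so R(z) = (1 + 15/16z)/(1 − 1/16z).

Boundary: |R(x)|=1, x<0.
x=-0.33: |R|=0.6767
R=−1: 1+15/16x = −1+1/16x ⇒ -7/8x=2 ⇒ x=2/(-7/8)=-2.2857
Confirm numerically:
  x=-2.214: |R|=0.94488 <1
  x=-1.296: |R|=0.19889 <1
  x=-0.975: |R|=0.08100 <1
  x=-2.722: |R|=1.32625 >1
  x=-2.384: |R|=1.07485 >1
So |R|<1 on (-2.2857, 0).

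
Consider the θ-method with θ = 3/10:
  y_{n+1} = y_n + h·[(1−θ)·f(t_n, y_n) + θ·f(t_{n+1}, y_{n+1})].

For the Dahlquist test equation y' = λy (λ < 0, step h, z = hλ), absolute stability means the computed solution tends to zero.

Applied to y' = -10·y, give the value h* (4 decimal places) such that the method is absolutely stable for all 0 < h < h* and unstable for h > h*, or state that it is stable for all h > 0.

(-5.0000,0); λ=-10 ⇒ h* = (5)/10 = 0.5000.

Set f=λy, z=hλ:
  y_{n+1} = y_n + z·[7/10·y_n + 3/10·y_{n+1}] ⇒ (1 − 3/10z)y_{n+1} = (1 + 7/10z)y_n
  R(z) = (1 + 7/10z)/(1 − 3/10z).

Solve |R(x)|<1 on ℝ⁻.
x=-0.33: |R|=0.6997
R=−1: 1+7/10x = −1+3/10x ⇒ -2/5x=2 ⇒ x=2/(-2/5)=-5.0000
Confirm numerically:
  x=-4.748: |R|=0.95842 <1
  x=-3.893: |R|=0.79575 <1
  x=-3.334: |R|=0.66683 <1
  x=-5.518: |R|=1.07803 >1
  x=-5.051: |R|=1.00811 >1
So |R|<1 on (-5.0000, 0).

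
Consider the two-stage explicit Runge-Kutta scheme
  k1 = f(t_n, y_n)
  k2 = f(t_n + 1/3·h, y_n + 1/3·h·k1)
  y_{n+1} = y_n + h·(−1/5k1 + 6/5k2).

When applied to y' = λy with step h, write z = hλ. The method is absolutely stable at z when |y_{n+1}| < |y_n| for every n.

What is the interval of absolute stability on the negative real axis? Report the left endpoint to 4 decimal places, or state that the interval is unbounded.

z∈(-2.5000,0).

On y'=λy, z=hλ:
  k1=λy_n ⇒ h·k1=z·y_n;  k2=λ(1+1/3z)y_n ⇒ h·k2=z(1+1/3z)y_n
  y_{n+1}/y_n = 1 − 1/5z + 6/5z(1+1/3z) = 1 + z + 2/5z²
  R(z) = 1 + z + 2/5z².

Solve |R(x)|<1 on ℝ⁻.
x=-0.76: |R|=0.4710
R=1: x+2/5x²=0 ⇒ x=−5/2=-2.5000; min R=1−1/(4·2/5)=0.3750>−1
Confirm numerically:
  x=-1.852: |R|=0.51996 <1
  x=-1.801: |R|=0.49644 <1
  x=-1.247: |R|=0.37500 <1
  x=-2.958: |R|=1.54191 >1
  x=-2.659: |R|=1.16911 >1
  x=-2.573: |R|=1.07513 >1
Stable set (-2.5000, 0).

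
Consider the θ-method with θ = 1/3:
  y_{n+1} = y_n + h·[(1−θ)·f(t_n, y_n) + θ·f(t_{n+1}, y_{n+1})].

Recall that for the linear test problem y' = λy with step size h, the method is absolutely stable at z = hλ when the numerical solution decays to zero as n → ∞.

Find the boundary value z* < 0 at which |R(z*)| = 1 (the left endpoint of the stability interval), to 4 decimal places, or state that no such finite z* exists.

Set f=λy, z=hλ:
  y_{n+1} = y_n + z·[2/3·y_n + 1/3·y_{n+1}] ⇒ (1 − 1/3z)y_{n+1} = (1 + 2/3z)y_n
  Hence R(z) = (1 + 2/3z)/(1 − 1/3z).

Need |R(x)|<1, x<0.
x=-1.33: |R|=0.0785
R=−1: 1+2/3x = −1+1/3x ⇒ -1/3x=2 ⇒ x=2/(-1/3)=-6.0000
Confirm numerically:
  x=-4.310: |R|=0.76881 <1
  x=-3.606: |R|=0.63760 <1
  x=-3.491: |R|=0.61346 <1
  x=-2.592: |R|=0.39056 <1
  x=-6.407: |R|=1.04327 >1
  x=-6.035: |R|=1.00387 >1
Interval (-6.0000, 0).

left endpoint -6.0000.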